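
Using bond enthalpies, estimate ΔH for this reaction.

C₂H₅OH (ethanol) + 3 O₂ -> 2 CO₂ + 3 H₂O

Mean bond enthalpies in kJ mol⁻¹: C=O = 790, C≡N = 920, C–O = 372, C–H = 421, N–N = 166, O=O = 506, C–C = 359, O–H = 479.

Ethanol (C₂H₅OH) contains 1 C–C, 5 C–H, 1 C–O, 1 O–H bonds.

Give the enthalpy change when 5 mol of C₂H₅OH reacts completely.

ΔH = −6005 kJ

Bonds broken (reactants):
  C–C: 1 × 359 = 359
  C–H: 5 × 421 = 2105
  C–O: 1 × 372 = 372
  O–H: 1 × 479 = 479
  O=O: 3 × 506 = 1518
  Σ(broken) = 4833 kJ
Bonds formed (products):
  C=O: 4 × 790 = 3160
  O–H: 6 × 479 = 2874
  Σ(formed) = 6034 kJ
ΔH = Σ(broken) − Σ(formed) = 4833 − 6034 = −1201 kJ
For 5× the reaction as written: 5 × (−1201) = −6005 kJ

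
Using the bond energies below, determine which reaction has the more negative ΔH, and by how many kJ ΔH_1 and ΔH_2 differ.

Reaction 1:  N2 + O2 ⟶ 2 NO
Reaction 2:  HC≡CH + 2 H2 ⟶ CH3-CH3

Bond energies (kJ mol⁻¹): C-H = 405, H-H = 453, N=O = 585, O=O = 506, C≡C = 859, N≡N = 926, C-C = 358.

Reaction 1:
  Bonds broken (reactants):
    N≡N: 1 × 926 = 926
    O=O: 1 × 506 = 506
    Σ(broken) = 1432 kJ
  Bonds formed (products):
    N=O: 2 × 585 = 1170
    Σ(formed) = 1170 kJ
  ΔH_1 = 1432 − 1170 = +262 kJ
Reaction 2:
  Bonds broken (reactants):
    C≡C: 1 × 859 = 859
    C-H: 2 × 405 = 810
    H-H: 2 × 453 = 906
    Σ(broken) = 2575 kJ
  Bonds formed (products):
    C-C: 1 × 358 = 358
    C-H: 6 × 405 = 2430
    Σ(formed) = 2788 kJ
  ΔH_2 = 2575 − 2788 = −213 kJ
ΔH_1 − ΔH_2 = +475 kJ, so reaction 2 has the more negative ΔH; |ΔH_1 − ΔH_2| = 475 kJ.

Reaction 2, by 475 kJ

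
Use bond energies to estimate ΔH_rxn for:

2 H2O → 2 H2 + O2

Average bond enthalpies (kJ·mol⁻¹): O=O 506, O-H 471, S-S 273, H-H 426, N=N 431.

ΔH ≈ +526 kJ

Bonds broken (reactants):
  O-H: 4 × 471 = 1884
  Σ(broken) = 1884 kJ
Bonds formed (products):
  H-H: 2 × 426 = 852
  O=O: 1 × 506 = 506
  Σ(formed) = 1358 kJ
ΔH = Σ(broken) − Σ(formed) = 1884 − 1358 = +526 kJ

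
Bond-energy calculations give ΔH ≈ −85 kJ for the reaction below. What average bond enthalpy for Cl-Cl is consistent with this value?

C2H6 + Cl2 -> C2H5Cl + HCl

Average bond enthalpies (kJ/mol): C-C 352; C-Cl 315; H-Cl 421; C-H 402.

D(Cl-Cl) ≈ 249 kJ/mol

Let D be the Cl-Cl bond energy.
Σ(broken) = 1×352 + 6×402 + 1×D = 2764 + D
Σ(formed) = 1×352 + 1×315 + 5×402 + 1×421 = 3098
ΔH = Σ(broken) − Σ(formed) = (2764 + D) − (3098) = −334 + D
Setting this equal to −85 kJ gives D = 249 kJ/mol.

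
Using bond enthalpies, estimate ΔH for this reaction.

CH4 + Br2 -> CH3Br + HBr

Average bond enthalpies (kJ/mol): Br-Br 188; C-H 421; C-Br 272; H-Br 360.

ΔH ≈ −23 kJ

Bonds broken (reactants):
  Br-Br: 1 × 188 = 188
  C-H: 4 × 421 = 1684
  Σ(broken) = 1872 kJ
Bonds formed (products):
  C-Br: 1 × 272 = 272
  C-H: 3 × 421 = 1263
  H-Br: 1 × 360 = 360
  Σ(formed) = 1895 kJ
ΔH = Σ(broken) − Σ(formed) = 1872 − 1895 = −23 kJ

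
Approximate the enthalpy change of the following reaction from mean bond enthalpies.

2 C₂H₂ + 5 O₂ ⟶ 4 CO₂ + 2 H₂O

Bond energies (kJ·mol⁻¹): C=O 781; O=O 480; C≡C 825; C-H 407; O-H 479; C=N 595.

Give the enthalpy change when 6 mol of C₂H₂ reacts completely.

Bonds broken (reactants):
  C≡C: 2 × 825 = 1650
  C-H: 4 × 407 = 1628
  O=O: 5 × 480 = 2400
  Σ(broken) = 5678 kJ
Bonds formed (products):
  C=O: 8 × 781 = 6248
  O-H: 4 × 479 = 1916
  Σ(formed) = 8164 kJ
ΔH = Σ(broken) − Σ(formed) = 5678 − 8164 = −2486 kJ
For 3× the reaction as written: 3 × (−2486) = −7458 kJ

ΔH = −7458 kJ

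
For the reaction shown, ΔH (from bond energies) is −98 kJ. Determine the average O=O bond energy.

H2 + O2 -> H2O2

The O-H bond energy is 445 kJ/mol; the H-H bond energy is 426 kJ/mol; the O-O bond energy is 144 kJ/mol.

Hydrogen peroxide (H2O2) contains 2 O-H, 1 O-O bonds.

D(O=O) ≈ 510 kJ/mol

Let D be the O=O bond energy.
Σ(broken) = 1×426 + 1×D = 426 + D
Σ(formed) = 2×445 + 1×144 = 1034
ΔH = Σ(broken) − Σ(formed) = (426 + D) − (1034) = −608 + D
Setting this equal to −98 kJ gives D = 510 kJ/mol.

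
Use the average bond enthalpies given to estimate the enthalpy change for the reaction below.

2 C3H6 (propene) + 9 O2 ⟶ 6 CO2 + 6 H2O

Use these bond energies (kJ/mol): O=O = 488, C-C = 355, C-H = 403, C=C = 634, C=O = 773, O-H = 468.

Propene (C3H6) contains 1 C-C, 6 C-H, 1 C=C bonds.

ΔH ≈ −3686 kJ

Bonds broken (reactants):
  C-C: 2 × 355 = 710
  C-H: 12 × 403 = 4836
  C=C: 2 × 634 = 1268
  O=O: 9 × 488 = 4392
  Σ(broken) = 11206 kJ
Bonds formed (products):
  C=O: 12 × 773 = 9276
  O-H: 12 × 468 = 5616
  Σ(formed) = 14892 kJ
ΔH = Σ(broken) − Σ(formed) = 11206 − 14892 = −3686 kJ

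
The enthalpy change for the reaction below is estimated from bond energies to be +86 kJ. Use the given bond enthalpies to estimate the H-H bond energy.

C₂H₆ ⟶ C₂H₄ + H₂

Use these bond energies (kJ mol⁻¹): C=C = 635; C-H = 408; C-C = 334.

D(H-H) ≈ 429 kJ/mol

Let D be the H-H bond energy.
Σ(broken) = 1×334 + 6×408 = 2782
Σ(formed) = 4×408 + 1×635 + 1×D = 2267 + D
ΔH = Σ(broken) − Σ(formed) = (2782) − (2267 + D) = +515 − D
Setting this equal to +86 kJ gives D = 429 kJ/mol.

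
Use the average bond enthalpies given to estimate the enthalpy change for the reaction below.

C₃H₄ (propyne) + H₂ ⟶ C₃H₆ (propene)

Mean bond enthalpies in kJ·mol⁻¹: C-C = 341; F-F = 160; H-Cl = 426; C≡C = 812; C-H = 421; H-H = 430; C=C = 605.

ΔH ≈ −205 kJ

Bonds broken (reactants):
  C≡C: 1 × 812 = 812
  C-C: 1 × 341 = 341
  C-H: 4 × 421 = 1684
  H-H: 1 × 430 = 430
  Σ(broken) = 3267 kJ
Bonds formed (products):
  C-C: 1 × 341 = 341
  C-H: 6 × 421 = 2526
  C=C: 1 × 605 = 605
  Σ(formed) = 3472 kJ
ΔH = Σ(broken) − Σ(formed) = 3267 − 3472 = −205 kJ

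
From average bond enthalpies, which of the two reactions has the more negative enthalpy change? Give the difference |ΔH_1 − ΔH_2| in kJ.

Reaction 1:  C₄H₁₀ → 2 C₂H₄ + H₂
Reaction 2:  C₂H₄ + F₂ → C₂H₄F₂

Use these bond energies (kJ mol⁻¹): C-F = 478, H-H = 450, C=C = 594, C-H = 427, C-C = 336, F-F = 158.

Reaction 1:
  Bonds broken (reactants):
    C-C: 3 × 336 = 1008
    C-H: 10 × 427 = 4270
    Σ(broken) = 5278 kJ
  Bonds formed (products):
    C-H: 8 × 427 = 3416
    C=C: 2 × 594 = 1188
    H-H: 1 × 450 = 450
    Σ(formed) = 5054 kJ
  ΔH_1 = 5278 − 5054 = +224 kJ
Reaction 2:
  Bonds broken (reactants):
    C-H: 4 × 427 = 1708
    C=C: 1 × 594 = 594
    F-F: 1 × 158 = 158
    Σ(broken) = 2460 kJ
  Bonds formed (products):
    C-C: 1 × 336 = 336
    C-F: 2 × 478 = 956
    C-H: 4 × 427 = 1708
    Σ(formed) = 3000 kJ
  ΔH_2 = 2460 − 3000 = −540 kJ
ΔH_1 − ΔH_2 = +764 kJ, so reaction 2 has the more negative ΔH; |ΔH_1 − ΔH_2| = 764 kJ.

Reaction 2, by 764 kJ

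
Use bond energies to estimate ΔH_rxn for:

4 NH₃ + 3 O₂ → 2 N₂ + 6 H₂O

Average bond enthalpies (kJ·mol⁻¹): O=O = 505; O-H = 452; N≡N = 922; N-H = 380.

ΔH ≈ −1193 kJ

Bonds broken (reactants):
  N-H: 12 × 380 = 4560
  O=O: 3 × 505 = 1515
  Σ(broken) = 6075 kJ
Bonds formed (products):
  N≡N: 2 × 922 = 1844
  O-H: 12 × 452 = 5424
  Σ(formed) = 7268 kJ
ΔH = Σ(broken) − Σ(formed) = 6075 − 7268 = −1193 kJ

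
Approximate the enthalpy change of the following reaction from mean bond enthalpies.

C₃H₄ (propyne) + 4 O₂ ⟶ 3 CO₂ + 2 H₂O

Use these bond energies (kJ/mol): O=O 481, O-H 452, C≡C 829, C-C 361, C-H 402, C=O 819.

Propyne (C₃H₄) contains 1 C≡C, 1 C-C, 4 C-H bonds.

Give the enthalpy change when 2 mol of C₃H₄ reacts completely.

ΔH = −4000 kJ

Bonds broken (reactants):
  C≡C: 1 × 829 = 829
  C-C: 1 × 361 = 361
  C-H: 4 × 402 = 1608
  O=O: 4 × 481 = 1924
  Σ(broken) = 4722 kJ
Bonds formed (products):
  C=O: 6 × 819 = 4914
  O-H: 4 × 452 = 1808
  Σ(formed) = 6722 kJ
ΔH = Σ(broken) − Σ(formed) = 4722 − 6722 = −2000 kJ
For 2× the reaction as written: 2 × (−2000) = −4000 kJ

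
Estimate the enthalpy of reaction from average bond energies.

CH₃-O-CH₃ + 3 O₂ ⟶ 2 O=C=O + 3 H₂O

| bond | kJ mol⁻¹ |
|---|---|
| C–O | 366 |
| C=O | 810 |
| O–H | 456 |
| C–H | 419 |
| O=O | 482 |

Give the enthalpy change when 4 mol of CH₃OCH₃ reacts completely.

ΔH = −5136 kJ

Bonds broken (reactants):
  C–H: 6 × 419 = 2514
  C–O: 2 × 366 = 732
  O=O: 3 × 482 = 1446
  Σ(broken) = 4692 kJ
Bonds formed (products):
  C=O: 4 × 810 = 3240
  O–H: 6 × 456 = 2736
  Σ(formed) = 5976 kJ
ΔH = Σ(broken) − Σ(formed) = 4692 − 5976 = −1284 kJ
For 4× the reaction as written: 4 × (−1284) = −5136 kJ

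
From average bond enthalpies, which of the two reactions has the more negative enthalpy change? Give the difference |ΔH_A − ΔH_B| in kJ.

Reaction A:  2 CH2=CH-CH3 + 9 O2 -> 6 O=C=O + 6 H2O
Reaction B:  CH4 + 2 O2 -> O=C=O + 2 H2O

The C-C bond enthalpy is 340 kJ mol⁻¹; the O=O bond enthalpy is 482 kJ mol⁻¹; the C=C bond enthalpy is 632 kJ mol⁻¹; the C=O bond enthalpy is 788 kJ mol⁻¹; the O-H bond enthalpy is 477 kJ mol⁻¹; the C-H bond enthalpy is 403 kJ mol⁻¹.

Reaction A, by 3154 kJ

Reaction A:
  Bonds broken (reactants):
    C-C: 2 × 340 = 680
    C-H: 12 × 403 = 4836
    C=C: 2 × 632 = 1264
    O=O: 9 × 482 = 4338
    Σ(broken) = 11118 kJ
  Bonds formed (products):
    C=O: 12 × 788 = 9456
    O-H: 12 × 477 = 5724
    Σ(formed) = 15180 kJ
  ΔH_A = 11118 − 15180 = −4062 kJ
Reaction B:
  Bonds broken (reactants):
    C-H: 4 × 403 = 1612
    O=O: 2 × 482 = 964
    Σ(broken) = 2576 kJ
  Bonds formed (products):
    C=O: 2 × 788 = 1576
    O-H: 4 × 477 = 1908
    Σ(formed) = 3484 kJ
  ΔH_B = 2576 − 3484 = −908 kJ
ΔH_A − ΔH_B = −3154 kJ, so reaction A has the more negative ΔH; |ΔH_A − ΔH_B| = 3154 kJ.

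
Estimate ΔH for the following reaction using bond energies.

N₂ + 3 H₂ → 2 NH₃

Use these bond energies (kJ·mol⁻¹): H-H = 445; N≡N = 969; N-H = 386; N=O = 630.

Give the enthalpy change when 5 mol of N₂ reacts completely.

ΔH = −60 kJ

Bonds broken (reactants):
  H-H: 3 × 445 = 1335
  N≡N: 1 × 969 = 969
  Σ(broken) = 2304 kJ
Bonds formed (products):
  N-H: 6 × 386 = 2316
  Σ(formed) = 2316 kJ
ΔH = Σ(broken) − Σ(formed) = 2304 − 2316 = −12 kJ
For 5× the reaction as written: 5 × (−12) = −60 kJ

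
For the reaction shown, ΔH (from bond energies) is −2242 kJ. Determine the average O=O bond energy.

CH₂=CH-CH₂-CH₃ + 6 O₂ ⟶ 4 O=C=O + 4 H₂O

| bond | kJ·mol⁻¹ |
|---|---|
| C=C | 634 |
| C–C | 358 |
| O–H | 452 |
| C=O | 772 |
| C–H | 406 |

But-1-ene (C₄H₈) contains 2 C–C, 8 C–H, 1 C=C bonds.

D(O=O) ≈ 492 kJ/mol

Let D be the O=O bond energy.
Σ(broken) = 2×358 + 8×406 + 1×634 + 6×D = 4598 + 6D
Σ(formed) = 8×772 + 8×452 = 9792
ΔH = Σ(broken) − Σ(formed) = (4598 + 6D) − (9792) = −5194 + 6D
Setting this equal to −2242 kJ gives 6D = 2952, so D = 492 kJ/mol.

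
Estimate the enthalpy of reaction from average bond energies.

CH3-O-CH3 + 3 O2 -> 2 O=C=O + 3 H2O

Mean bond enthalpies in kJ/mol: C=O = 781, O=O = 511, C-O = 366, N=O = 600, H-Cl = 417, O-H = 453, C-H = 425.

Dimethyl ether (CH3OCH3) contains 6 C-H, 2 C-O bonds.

ΔH ≈ −1027 kJ

Bonds broken (reactants):
  C-H: 6 × 425 = 2550
  C-O: 2 × 366 = 732
  O=O: 3 × 511 = 1533
  Σ(broken) = 4815 kJ
Bonds formed (products):
  C=O: 4 × 781 = 3124
  O-H: 6 × 453 = 2718
  Σ(formed) = 5842 kJ
ΔH = Σ(broken) − Σ(formed) = 4815 − 5842 = −1027 kJ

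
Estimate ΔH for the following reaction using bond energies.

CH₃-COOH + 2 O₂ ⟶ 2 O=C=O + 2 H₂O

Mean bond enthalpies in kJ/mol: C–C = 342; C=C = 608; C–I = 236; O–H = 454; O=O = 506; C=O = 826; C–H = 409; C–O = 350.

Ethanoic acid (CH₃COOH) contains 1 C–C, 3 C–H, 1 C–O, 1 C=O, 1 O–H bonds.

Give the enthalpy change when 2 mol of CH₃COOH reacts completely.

ΔH = −1818 kJ

Bonds broken (reactants):
  C–C: 1 × 342 = 342
  C–H: 3 × 409 = 1227
  C–O: 1 × 350 = 350
  C=O: 1 × 826 = 826
  O–H: 1 × 454 = 454
  O=O: 2 × 506 = 1012
  Σ(broken) = 4211 kJ
Bonds formed (products):
  C=O: 4 × 826 = 3304
  O–H: 4 × 454 = 1816
  Σ(formed) = 5120 kJ
ΔH = Σ(broken) − Σ(formed) = 4211 − 5120 = −909 kJ
For 2× the reaction as written: 2 × (−909) = −1818 kJ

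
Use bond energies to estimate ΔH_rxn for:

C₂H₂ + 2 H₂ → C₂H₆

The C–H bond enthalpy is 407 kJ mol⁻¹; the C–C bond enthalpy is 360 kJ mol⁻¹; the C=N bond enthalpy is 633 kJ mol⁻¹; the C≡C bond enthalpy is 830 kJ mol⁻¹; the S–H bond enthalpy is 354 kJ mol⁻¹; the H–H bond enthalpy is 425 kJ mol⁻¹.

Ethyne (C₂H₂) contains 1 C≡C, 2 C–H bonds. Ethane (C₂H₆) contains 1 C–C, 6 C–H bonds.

ΔH ≈ −308 kJ

Bonds broken (reactants):
  C≡C: 1 × 830 = 830
  C–H: 2 × 407 = 814
  H–H: 2 × 425 = 850
  Σ(broken) = 2494 kJ
Bonds formed (products):
  C–C: 1 × 360 = 360
  C–H: 6 × 407 = 2442
  Σ(formed) = 2802 kJ
ΔH = Σ(broken) − Σ(formed) = 2494 − 2802 = −308 kJ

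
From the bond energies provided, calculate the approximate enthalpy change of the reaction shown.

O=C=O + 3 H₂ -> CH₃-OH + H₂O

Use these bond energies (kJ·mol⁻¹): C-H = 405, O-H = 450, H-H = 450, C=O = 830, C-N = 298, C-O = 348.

Bonds broken (reactants):
  C=O: 2 × 830 = 1660
  H-H: 3 × 450 = 1350
  Σ(broken) = 3010 kJ
Bonds formed (products):
  C-H: 3 × 405 = 1215
  C-O: 1 × 348 = 348
  O-H: 3 × 450 = 1350
  Σ(formed) = 2913 kJ
ΔH = Σ(broken) − Σ(formed) = 3010 − 2913 = +97 kJ

ΔH ≈ +97 kJ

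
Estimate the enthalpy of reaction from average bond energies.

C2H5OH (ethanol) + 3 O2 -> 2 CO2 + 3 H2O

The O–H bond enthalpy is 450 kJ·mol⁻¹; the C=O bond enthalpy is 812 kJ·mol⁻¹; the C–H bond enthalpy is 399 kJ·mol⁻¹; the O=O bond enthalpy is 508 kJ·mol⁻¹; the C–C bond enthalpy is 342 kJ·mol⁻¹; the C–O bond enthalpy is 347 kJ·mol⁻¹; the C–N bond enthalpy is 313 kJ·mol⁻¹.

Bonds broken (reactants):
  C–C: 1 × 342 = 342
  C–H: 5 × 399 = 1995
  C–O: 1 × 347 = 347
  O–H: 1 × 450 = 450
  O=O: 3 × 508 = 1524
  Σ(broken) = 4658 kJ
Bonds formed (products):
  C=O: 4 × 812 = 3248
  O–H: 6 × 450 = 2700
  Σ(formed) = 5948 kJ
ΔH = Σ(broken) − Σ(formed) = 4658 − 5948 = −1290 kJ

ΔH ≈ −1290 kJ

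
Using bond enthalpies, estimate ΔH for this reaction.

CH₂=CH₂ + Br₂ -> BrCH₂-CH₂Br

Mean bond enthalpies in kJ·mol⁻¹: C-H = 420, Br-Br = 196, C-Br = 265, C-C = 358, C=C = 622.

Bonds broken (reactants):
  Br-Br: 1 × 196 = 196
  C-H: 4 × 420 = 1680
  C=C: 1 × 622 = 622
  Σ(broken) = 2498 kJ
Bonds formed (products):
  C-Br: 2 × 265 = 530
  C-C: 1 × 358 = 358
  C-H: 4 × 420 = 1680
  Σ(formed) = 2568 kJ
ΔH = Σ(broken) − Σ(formed) = 2498 − 2568 = −70 kJ

ΔH ≈ −70 kJ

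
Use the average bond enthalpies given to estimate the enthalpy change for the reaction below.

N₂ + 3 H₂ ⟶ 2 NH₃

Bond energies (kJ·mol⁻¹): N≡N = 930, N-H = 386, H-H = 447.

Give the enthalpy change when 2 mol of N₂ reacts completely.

ΔH = −90 kJ

Bonds broken (reactants):
  H-H: 3 × 447 = 1341
  N≡N: 1 × 930 = 930
  Σ(broken) = 2271 kJ
Bonds formed (products):
  N-H: 6 × 386 = 2316
  Σ(formed) = 2316 kJ
ΔH = Σ(broken) − Σ(formed) = 2271 − 2316 = −45 kJ
For 2× the reaction as written: 2 × (−45) = −90 kJ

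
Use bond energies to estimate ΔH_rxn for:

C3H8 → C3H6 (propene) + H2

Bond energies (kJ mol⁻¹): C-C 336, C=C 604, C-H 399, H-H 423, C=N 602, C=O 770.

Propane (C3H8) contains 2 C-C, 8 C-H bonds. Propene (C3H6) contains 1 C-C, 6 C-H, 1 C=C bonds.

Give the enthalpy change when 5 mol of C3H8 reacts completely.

Bonds broken (reactants):
  C-C: 2 × 336 = 672
  C-H: 8 × 399 = 3192
  Σ(broken) = 3864 kJ
Bonds formed (products):
  C-C: 1 × 336 = 336
  C-H: 6 × 399 = 2394
  C=C: 1 × 604 = 604
  H-H: 1 × 423 = 423
  Σ(formed) = 3757 kJ
ΔH = Σ(broken) − Σ(formed) = 3864 − 3757 = +107 kJ
For 5× the reaction as written: 5 × (+107) = +535 kJ

ΔH = +535 kJ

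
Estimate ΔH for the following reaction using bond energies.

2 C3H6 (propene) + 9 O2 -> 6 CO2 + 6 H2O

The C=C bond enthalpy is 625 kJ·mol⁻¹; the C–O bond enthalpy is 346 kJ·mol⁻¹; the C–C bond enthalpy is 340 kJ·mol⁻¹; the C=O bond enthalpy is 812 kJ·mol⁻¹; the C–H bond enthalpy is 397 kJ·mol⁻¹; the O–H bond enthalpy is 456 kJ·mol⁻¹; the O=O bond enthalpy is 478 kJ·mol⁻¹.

Bonds broken (reactants):
  C–C: 2 × 340 = 680
  C–H: 12 × 397 = 4764
  C=C: 2 × 625 = 1250
  O=O: 9 × 478 = 4302
  Σ(broken) = 10996 kJ
Bonds formed (products):
  C=O: 12 × 812 = 9744
  O–H: 12 × 456 = 5472
  Σ(formed) = 15216 kJ
ΔH = Σ(broken) − Σ(formed) = 10996 − 15216 = −4220 kJ

ΔH ≈ −4220 kJ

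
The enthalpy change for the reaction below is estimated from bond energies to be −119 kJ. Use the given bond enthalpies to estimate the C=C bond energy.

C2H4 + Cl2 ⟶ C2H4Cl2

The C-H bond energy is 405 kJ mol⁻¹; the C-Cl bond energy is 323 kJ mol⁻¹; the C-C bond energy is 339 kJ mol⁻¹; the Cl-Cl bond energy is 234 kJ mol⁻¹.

D(C=C) ≈ 632 kJ/mol

Let D be the C=C bond energy.
Σ(broken) = 4×405 + 1×D + 1×234 = 1854 + D
Σ(formed) = 1×339 + 2×323 + 4×405 = 2605
ΔH = Σ(broken) − Σ(formed) = (1854 + D) − (2605) = −751 + D
Setting this equal to −119 kJ gives D = 632 kJ/mol.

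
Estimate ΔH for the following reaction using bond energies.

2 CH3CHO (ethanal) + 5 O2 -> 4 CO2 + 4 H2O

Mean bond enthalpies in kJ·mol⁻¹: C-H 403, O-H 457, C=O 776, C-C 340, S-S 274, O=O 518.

Bonds broken (reactants):
  C-C: 2 × 340 = 680
  C-H: 8 × 403 = 3224
  C=O: 2 × 776 = 1552
  O=O: 5 × 518 = 2590
  Σ(broken) = 8046 kJ
Bonds formed (products):
  C=O: 8 × 776 = 6208
  O-H: 8 × 457 = 3656
  Σ(formed) = 9864 kJ
ΔH = Σ(broken) − Σ(formed) = 8046 − 9864 = −1818 kJ

ΔH ≈ −1818 kJ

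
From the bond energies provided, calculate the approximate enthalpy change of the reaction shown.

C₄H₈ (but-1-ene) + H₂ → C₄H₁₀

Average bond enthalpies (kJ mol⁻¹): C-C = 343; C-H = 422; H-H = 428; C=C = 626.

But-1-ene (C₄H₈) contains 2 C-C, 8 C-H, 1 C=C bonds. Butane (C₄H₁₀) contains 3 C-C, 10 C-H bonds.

ΔH ≈ −133 kJ

Bonds broken (reactants):
  C-C: 2 × 343 = 686
  C-H: 8 × 422 = 3376
  C=C: 1 × 626 = 626
  H-H: 1 × 428 = 428
  Σ(broken) = 5116 kJ
Bonds formed (products):
  C-C: 3 × 343 = 1029
  C-H: 10 × 422 = 4220
  Σ(formed) = 5249 kJ
ΔH = Σ(broken) − Σ(formed) = 5116 − 5249 = −133 kJ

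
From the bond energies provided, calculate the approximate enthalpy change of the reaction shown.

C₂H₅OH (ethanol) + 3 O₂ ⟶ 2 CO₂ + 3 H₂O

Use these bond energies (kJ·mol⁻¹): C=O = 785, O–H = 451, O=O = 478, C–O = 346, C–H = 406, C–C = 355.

Bonds broken (reactants):
  C–C: 1 × 355 = 355
  C–H: 5 × 406 = 2030
  C–O: 1 × 346 = 346
  O–H: 1 × 451 = 451
  O=O: 3 × 478 = 1434
  Σ(broken) = 4616 kJ
Bonds formed (products):
  C=O: 4 × 785 = 3140
  O–H: 6 × 451 = 2706
  Σ(formed) = 5846 kJ
ΔH = Σ(broken) − Σ(formed) = 4616 − 5846 = −1230 kJ

ΔH ≈ −1230 kJ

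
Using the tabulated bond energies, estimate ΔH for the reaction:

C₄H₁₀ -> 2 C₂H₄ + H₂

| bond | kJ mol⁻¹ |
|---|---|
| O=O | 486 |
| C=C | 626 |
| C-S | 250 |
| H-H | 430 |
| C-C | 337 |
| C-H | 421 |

ΔH ≈ +171 kJ

Bonds broken (reactants):
  C-C: 3 × 337 = 1011
  C-H: 10 × 421 = 4210
  Σ(broken) = 5221 kJ
Bonds formed (products):
  C-H: 8 × 421 = 3368
  C=C: 2 × 626 = 1252
  H-H: 1 × 430 = 430
  Σ(formed) = 5050 kJ
ΔH = Σ(broken) − Σ(formed) = 5221 − 5050 = +171 kJ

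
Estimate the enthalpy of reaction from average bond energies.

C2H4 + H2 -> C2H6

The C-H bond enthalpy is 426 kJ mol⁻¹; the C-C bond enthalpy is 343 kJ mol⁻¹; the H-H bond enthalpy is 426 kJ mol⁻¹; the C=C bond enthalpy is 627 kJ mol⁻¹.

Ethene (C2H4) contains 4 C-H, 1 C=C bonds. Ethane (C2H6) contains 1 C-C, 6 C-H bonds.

ΔH ≈ −142 kJ

Bonds broken (reactants):
  C-H: 4 × 426 = 1704
  C=C: 1 × 627 = 627
  H-H: 1 × 426 = 426
  Σ(broken) = 2757 kJ
Bonds formed (products):
  C-C: 1 × 343 = 343
  C-H: 6 × 426 = 2556
  Σ(formed) = 2899 kJ
ΔH = Σ(broken) − Σ(formed) = 2757 − 2899 = −142 kJ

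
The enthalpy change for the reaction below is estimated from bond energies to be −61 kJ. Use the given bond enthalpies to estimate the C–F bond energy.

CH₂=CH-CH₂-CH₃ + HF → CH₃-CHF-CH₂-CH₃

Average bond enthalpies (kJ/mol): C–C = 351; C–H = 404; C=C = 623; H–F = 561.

D(C–F) ≈ 490 kJ/mol

Let D be the C–F bond energy.
Σ(broken) = 2×351 + 8×404 + 1×623 + 1×561 = 5118
Σ(formed) = 3×351 + 1×D + 9×404 = 4689 + D
ΔH = Σ(broken) − Σ(formed) = (5118) − (4689 + D) = +429 − D
Setting this equal to −61 kJ gives D = 490 kJ/mol.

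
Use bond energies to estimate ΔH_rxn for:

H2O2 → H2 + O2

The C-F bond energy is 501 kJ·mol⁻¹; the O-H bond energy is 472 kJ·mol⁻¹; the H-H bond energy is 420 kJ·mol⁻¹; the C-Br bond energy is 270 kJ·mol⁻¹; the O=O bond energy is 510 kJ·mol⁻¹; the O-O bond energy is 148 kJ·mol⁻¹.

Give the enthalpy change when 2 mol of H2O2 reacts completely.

ΔH = +324 kJ

Bonds broken (reactants):
  O-H: 2 × 472 = 944
  O-O: 1 × 148 = 148
  Σ(broken) = 1092 kJ
Bonds formed (products):
  H-H: 1 × 420 = 420
  O=O: 1 × 510 = 510
  Σ(formed) = 930 kJ
ΔH = Σ(broken) − Σ(formed) = 1092 − 930 = +162 kJ
For 2× the reaction as written: 2 × (+162) = +324 kJ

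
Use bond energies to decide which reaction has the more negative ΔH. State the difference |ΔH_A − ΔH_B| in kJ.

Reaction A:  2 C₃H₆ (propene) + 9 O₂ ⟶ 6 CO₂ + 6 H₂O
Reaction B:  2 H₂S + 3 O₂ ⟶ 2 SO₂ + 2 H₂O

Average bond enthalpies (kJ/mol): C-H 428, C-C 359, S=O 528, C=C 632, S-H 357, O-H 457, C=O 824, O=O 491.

Reaction A, by 2796 kJ

Reaction A:
  Bonds broken (reactants):
    C-C: 2 × 359 = 718
    C-H: 12 × 428 = 5136
    C=C: 2 × 632 = 1264
    O=O: 9 × 491 = 4419
    Σ(broken) = 11537 kJ
  Bonds formed (products):
    C=O: 12 × 824 = 9888
    O-H: 12 × 457 = 5484
    Σ(formed) = 15372 kJ
  ΔH_A = 11537 − 15372 = −3835 kJ
Reaction B:
  Bonds broken (reactants):
    O=O: 3 × 491 = 1473
    S-H: 4 × 357 = 1428
    Σ(broken) = 2901 kJ
  Bonds formed (products):
    O-H: 4 × 457 = 1828
    S=O: 4 × 528 = 2112
    Σ(formed) = 3940 kJ
  ΔH_B = 2901 − 3940 = −1039 kJ
ΔH_A − ΔH_B = −2796 kJ, so reaction A has the more negative ΔH; |ΔH_A − ΔH_B| = 2796 kJ.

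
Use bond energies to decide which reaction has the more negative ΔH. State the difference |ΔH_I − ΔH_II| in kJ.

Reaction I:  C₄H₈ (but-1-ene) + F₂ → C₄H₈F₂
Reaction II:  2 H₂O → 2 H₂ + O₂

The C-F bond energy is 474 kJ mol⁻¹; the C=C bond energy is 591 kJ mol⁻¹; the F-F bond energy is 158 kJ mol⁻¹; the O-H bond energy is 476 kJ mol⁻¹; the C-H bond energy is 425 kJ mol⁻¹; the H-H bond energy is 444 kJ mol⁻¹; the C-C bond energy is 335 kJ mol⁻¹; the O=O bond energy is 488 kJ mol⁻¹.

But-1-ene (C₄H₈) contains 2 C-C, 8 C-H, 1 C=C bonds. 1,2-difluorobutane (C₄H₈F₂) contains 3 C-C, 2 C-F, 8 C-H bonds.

Reaction I:
  Bonds broken (reactants):
    C-C: 2 × 335 = 670
    C-H: 8 × 425 = 3400
    C=C: 1 × 591 = 591
    F-F: 1 × 158 = 158
    Σ(broken) = 4819 kJ
  Bonds formed (products):
    C-C: 3 × 335 = 1005
    C-F: 2 × 474 = 948
    C-H: 8 × 425 = 3400
    Σ(formed) = 5353 kJ
  ΔH_I = 4819 − 5353 = −534 kJ
Reaction II:
  Bonds broken (reactants):
    O-H: 4 × 476 = 1904
    Σ(broken) = 1904 kJ
  Bonds formed (products):
    H-H: 2 × 444 = 888
    O=O: 1 × 488 = 488
    Σ(formed) = 1376 kJ
  ΔH_II = 1904 − 1376 = +528 kJ
ΔH_I − ΔH_II = −1062 kJ, so reaction I has the more negative ΔH; |ΔH_I − ΔH_II| = 1062 kJ.

Reaction I, by 1062 kJ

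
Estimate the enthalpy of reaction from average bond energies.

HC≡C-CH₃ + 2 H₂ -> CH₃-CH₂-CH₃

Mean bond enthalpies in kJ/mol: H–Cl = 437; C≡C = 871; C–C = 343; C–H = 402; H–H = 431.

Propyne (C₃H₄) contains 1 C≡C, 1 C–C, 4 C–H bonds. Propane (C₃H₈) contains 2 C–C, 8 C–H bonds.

ΔH ≈ −218 kJ

Bonds broken (reactants):
  C≡C: 1 × 871 = 871
  C–C: 1 × 343 = 343
  C–H: 4 × 402 = 1608
  H–H: 2 × 431 = 862
  Σ(broken) = 3684 kJ
Bonds formed (products):
  C–C: 2 × 343 = 686
  C–H: 8 × 402 = 3216
  Σ(formed) = 3902 kJ
ΔH = Σ(broken) − Σ(formed) = 3684 − 3902 = −218 kJ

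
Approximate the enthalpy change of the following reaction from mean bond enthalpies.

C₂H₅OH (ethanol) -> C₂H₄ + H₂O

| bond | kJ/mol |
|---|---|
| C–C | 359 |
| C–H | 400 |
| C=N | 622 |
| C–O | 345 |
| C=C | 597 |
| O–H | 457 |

Bonds broken (reactants):
  C–C: 1 × 359 = 359
  C–H: 5 × 400 = 2000
  C–O: 1 × 345 = 345
  O–H: 1 × 457 = 457
  Σ(broken) = 3161 kJ
Bonds formed (products):
  C–H: 4 × 400 = 1600
  C=C: 1 × 597 = 597
  O–H: 2 × 457 = 914
  Σ(formed) = 3111 kJ
ΔH = Σ(broken) − Σ(formed) = 3161 − 3111 = +50 kJ

ΔH ≈ +50 kJ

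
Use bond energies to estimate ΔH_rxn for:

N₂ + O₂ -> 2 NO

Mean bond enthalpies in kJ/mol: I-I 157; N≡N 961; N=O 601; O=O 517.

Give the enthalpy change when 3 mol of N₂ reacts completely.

Bonds broken (reactants):
  N≡N: 1 × 961 = 961
  O=O: 1 × 517 = 517
  Σ(broken) = 1478 kJ
Bonds formed (products):
  N=O: 2 × 601 = 1202
  Σ(formed) = 1202 kJ
ΔH = Σ(broken) − Σ(formed) = 1478 − 1202 = +276 kJ
For 3× the reaction as written: 3 × (+276) = +828 kJ

ΔH = +828 kJ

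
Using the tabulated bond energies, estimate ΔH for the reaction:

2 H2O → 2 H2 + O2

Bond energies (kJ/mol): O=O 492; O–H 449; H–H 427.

Bonds broken (reactants):
  O–H: 4 × 449 = 1796
  Σ(broken) = 1796 kJ
Bonds formed (products):
  H–H: 2 × 427 = 854
  O=O: 1 × 492 = 492
  Σ(formed) = 1346 kJ
ΔH = Σ(broken) − Σ(formed) = 1796 − 1346 = +450 kJ

ΔH ≈ +450 kJ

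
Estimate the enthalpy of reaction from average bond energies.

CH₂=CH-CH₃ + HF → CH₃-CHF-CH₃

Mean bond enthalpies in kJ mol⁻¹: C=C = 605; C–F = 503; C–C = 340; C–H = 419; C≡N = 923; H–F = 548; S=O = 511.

ΔH ≈ −109 kJ

Bonds broken (reactants):
  C–C: 1 × 340 = 340
  C–H: 6 × 419 = 2514
  C=C: 1 × 605 = 605
  H–F: 1 × 548 = 548
  Σ(broken) = 4007 kJ
Bonds formed (products):
  C–C: 2 × 340 = 680
  C–F: 1 × 503 = 503
  C–H: 7 × 419 = 2933
  Σ(formed) = 4116 kJ
ΔH = Σ(broken) − Σ(formed) = 4007 − 4116 = −109 kJ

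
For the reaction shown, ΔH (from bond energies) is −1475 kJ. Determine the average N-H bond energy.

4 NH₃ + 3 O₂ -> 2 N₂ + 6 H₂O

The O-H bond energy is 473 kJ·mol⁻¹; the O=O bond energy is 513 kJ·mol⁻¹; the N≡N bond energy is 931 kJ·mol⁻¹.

D(N-H) ≈ 377 kJ/mol

Let D be the N-H bond energy.
Σ(broken) = 12×D + 3×513 = 1539 + 12D
Σ(formed) = 2×931 + 12×473 = 7538
ΔH = Σ(broken) − Σ(formed) = (1539 + 12D) − (7538) = −5999 + 12D
Setting this equal to −1475 kJ gives 12D = 4524, so D = 377 kJ/mol.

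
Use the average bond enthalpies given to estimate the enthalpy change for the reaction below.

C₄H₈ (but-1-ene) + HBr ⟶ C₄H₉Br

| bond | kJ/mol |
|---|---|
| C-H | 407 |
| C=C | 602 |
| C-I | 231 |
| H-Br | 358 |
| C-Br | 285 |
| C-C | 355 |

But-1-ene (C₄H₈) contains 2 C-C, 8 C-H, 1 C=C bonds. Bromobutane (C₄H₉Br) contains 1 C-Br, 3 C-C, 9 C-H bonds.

Bonds broken (reactants):
  C-C: 2 × 355 = 710
  C-H: 8 × 407 = 3256
  C=C: 1 × 602 = 602
  H-Br: 1 × 358 = 358
  Σ(broken) = 4926 kJ
Bonds formed (products):
  C-Br: 1 × 285 = 285
  C-C: 3 × 355 = 1065
  C-H: 9 × 407 = 3663
  Σ(formed) = 5013 kJ
ΔH = Σ(broken) − Σ(formed) = 4926 − 5013 = −87 kJ

ΔH ≈ −87 kJ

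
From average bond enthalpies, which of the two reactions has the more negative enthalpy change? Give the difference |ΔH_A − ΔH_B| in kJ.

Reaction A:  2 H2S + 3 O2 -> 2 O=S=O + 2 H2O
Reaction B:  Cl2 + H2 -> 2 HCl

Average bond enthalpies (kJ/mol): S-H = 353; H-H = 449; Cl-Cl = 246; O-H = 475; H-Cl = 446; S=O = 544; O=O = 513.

Reaction A, by 928 kJ

Reaction A:
  Bonds broken (reactants):
    O=O: 3 × 513 = 1539
    S-H: 4 × 353 = 1412
    Σ(broken) = 2951 kJ
  Bonds formed (products):
    O-H: 4 × 475 = 1900
    S=O: 4 × 544 = 2176
    Σ(formed) = 4076 kJ
  ΔH_A = 2951 − 4076 = −1125 kJ
Reaction B:
  Bonds broken (reactants):
    Cl-Cl: 1 × 246 = 246
    H-H: 1 × 449 = 449
    Σ(broken) = 695 kJ
  Bonds formed (products):
    H-Cl: 2 × 446 = 892
    Σ(formed) = 892 kJ
  ΔH_B = 695 − 892 = −197 kJ
ΔH_A − ΔH_B = −928 kJ, so reaction A has the more negative ΔH; |ΔH_A − ΔH_B| = 928 kJ.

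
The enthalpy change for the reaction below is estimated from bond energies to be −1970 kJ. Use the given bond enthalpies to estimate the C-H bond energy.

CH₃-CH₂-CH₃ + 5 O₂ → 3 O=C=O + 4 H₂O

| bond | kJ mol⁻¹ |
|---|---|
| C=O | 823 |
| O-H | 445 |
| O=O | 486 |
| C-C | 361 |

Let D be the C-H bond energy.
Σ(broken) = 2×361 + 8×D + 5×486 = 3152 + 8D
Σ(formed) = 6×823 + 8×445 = 8498
ΔH = Σ(broken) − Σ(formed) = (3152 + 8D) − (8498) = −5346 + 8D
Setting this equal to −1970 kJ gives 8D = 3376, so D = 422 kJ/mol.

D(C-H) ≈ 422 kJ/mol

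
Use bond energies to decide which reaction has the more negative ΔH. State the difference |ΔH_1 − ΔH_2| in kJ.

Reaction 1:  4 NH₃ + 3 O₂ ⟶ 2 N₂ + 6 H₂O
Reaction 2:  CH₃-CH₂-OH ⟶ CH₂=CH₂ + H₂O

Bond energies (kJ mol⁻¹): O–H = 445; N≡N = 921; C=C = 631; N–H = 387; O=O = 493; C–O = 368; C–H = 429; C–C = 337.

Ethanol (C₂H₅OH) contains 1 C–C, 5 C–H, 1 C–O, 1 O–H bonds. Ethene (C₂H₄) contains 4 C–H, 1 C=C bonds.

Reaction 1:
  Bonds broken (reactants):
    N–H: 12 × 387 = 4644
    O=O: 3 × 493 = 1479
    Σ(broken) = 6123 kJ
  Bonds formed (products):
    N≡N: 2 × 921 = 1842
    O–H: 12 × 445 = 5340
    Σ(formed) = 7182 kJ
  ΔH_1 = 6123 − 7182 = −1059 kJ
Reaction 2:
  Bonds broken (reactants):
    C–C: 1 × 337 = 337
    C–H: 5 × 429 = 2145
    C–O: 1 × 368 = 368
    O–H: 1 × 445 = 445
    Σ(broken) = 3295 kJ
  Bonds formed (products):
    C–H: 4 × 429 = 1716
    C=C: 1 × 631 = 631
    O–H: 2 × 445 = 890
    Σ(formed) = 3237 kJ
  ΔH_2 = 3295 − 3237 = +58 kJ
ΔH_1 − ΔH_2 = −1117 kJ, so reaction 1 has the more negative ΔH; |ΔH_1 − ΔH_2| = 1117 kJ.

Reaction 1, by 1117 kJ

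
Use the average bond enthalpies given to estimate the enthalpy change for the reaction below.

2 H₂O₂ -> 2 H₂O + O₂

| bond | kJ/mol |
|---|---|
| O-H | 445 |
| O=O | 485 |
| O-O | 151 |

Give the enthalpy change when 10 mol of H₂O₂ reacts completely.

Bonds broken (reactants):
  O-H: 4 × 445 = 1780
  O-O: 2 × 151 = 302
  Σ(broken) = 2082 kJ
Bonds formed (products):
  O-H: 4 × 445 = 1780
  O=O: 1 × 485 = 485
  Σ(formed) = 2265 kJ
ΔH = Σ(broken) − Σ(formed) = 2082 − 2265 = −183 kJ
For 5× the reaction as written: 5 × (−183) = −915 kJ

ΔH = −915 kJ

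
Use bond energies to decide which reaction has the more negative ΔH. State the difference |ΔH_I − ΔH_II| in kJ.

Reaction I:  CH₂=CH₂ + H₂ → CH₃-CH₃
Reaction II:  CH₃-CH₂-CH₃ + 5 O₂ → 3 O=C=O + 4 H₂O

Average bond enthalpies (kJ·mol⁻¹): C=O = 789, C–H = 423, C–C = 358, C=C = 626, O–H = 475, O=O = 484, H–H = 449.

Reaction I:
  Bonds broken (reactants):
    C–H: 4 × 423 = 1692
    C=C: 1 × 626 = 626
    H–H: 1 × 449 = 449
    Σ(broken) = 2767 kJ
  Bonds formed (products):
    C–C: 1 × 358 = 358
    C–H: 6 × 423 = 2538
    Σ(formed) = 2896 kJ
  ΔH_I = 2767 − 2896 = −129 kJ
Reaction II:
  Bonds broken (reactants):
    C–C: 2 × 358 = 716
    C–H: 8 × 423 = 3384
    O=O: 5 × 484 = 2420
    Σ(broken) = 6520 kJ
  Bonds formed (products):
    C=O: 6 × 789 = 4734
    O–H: 8 × 475 = 3800
    Σ(formed) = 8534 kJ
  ΔH_II = 6520 − 8534 = −2014 kJ
ΔH_I − ΔH_II = +1885 kJ, so reaction II has the more negative ΔH; |ΔH_I − ΔH_II| = 1885 kJ.

Reaction II, by 1885 kJ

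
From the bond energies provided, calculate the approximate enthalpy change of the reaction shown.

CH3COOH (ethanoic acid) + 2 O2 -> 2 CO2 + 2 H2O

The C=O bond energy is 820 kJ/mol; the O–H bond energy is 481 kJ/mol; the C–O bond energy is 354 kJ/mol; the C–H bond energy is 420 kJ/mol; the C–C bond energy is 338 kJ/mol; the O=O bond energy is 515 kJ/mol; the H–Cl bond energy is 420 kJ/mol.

Bonds broken (reactants):
  C–C: 1 × 338 = 338
  C–H: 3 × 420 = 1260
  C–O: 1 × 354 = 354
  C=O: 1 × 820 = 820
  O–H: 1 × 481 = 481
  O=O: 2 × 515 = 1030
  Σ(broken) = 4283 kJ
Bonds formed (products):
  C=O: 4 × 820 = 3280
  O–H: 4 × 481 = 1924
  Σ(formed) = 5204 kJ
ΔH = Σ(broken) − Σ(formed) = 4283 − 5204 = −921 kJ

ΔH ≈ −921 kJ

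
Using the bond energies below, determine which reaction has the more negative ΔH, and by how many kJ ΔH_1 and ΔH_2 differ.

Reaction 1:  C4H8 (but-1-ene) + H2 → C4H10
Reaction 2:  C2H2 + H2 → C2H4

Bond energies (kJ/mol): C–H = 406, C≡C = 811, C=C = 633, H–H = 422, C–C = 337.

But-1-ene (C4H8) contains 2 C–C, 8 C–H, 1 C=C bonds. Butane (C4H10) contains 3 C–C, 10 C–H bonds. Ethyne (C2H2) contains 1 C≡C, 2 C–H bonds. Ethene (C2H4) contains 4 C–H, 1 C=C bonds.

Reaction 1:
  Bonds broken (reactants):
    C–C: 2 × 337 = 674
    C–H: 8 × 406 = 3248
    C=C: 1 × 633 = 633
    H–H: 1 × 422 = 422
    Σ(broken) = 4977 kJ
  Bonds formed (products):
    C–C: 3 × 337 = 1011
    C–H: 10 × 406 = 4060
    Σ(formed) = 5071 kJ
  ΔH_1 = 4977 − 5071 = −94 kJ
Reaction 2:
  Bonds broken (reactants):
    C≡C: 1 × 811 = 811
    C–H: 2 × 406 = 812
    H–H: 1 × 422 = 422
    Σ(broken) = 2045 kJ
  Bonds formed (products):
    C–H: 4 × 406 = 1624
    C=C: 1 × 633 = 633
    Σ(formed) = 2257 kJ
  ΔH_2 = 2045 − 2257 = −212 kJ
ΔH_1 − ΔH_2 = +118 kJ, so reaction 2 has the more negative ΔH; |ΔH_1 − ΔH_2| = 118 kJ.

Reaction 2, by 118 kJ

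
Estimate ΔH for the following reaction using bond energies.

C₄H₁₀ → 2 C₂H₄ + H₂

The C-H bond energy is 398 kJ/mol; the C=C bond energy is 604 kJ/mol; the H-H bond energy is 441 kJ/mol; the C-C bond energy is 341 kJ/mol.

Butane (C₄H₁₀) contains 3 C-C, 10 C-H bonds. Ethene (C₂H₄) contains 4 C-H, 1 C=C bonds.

ΔH ≈ +170 kJ

Bonds broken (reactants):
  C-C: 3 × 341 = 1023
  C-H: 10 × 398 = 3980
  Σ(broken) = 5003 kJ
Bonds formed (products):
  C-H: 8 × 398 = 3184
  C=C: 2 × 604 = 1208
  H-H: 1 × 441 = 441
  Σ(formed) = 4833 kJ
ΔH = Σ(broken) − Σ(formed) = 5003 − 4833 = +170 kJ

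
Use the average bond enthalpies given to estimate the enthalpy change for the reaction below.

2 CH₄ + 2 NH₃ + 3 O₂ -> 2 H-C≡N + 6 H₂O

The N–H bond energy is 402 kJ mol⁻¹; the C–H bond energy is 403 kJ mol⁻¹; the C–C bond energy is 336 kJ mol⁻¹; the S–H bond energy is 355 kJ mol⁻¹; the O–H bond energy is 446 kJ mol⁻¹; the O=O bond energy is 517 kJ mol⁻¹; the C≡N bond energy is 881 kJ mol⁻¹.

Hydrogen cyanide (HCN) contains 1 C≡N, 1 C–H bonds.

Bonds broken (reactants):
  C–H: 8 × 403 = 3224
  N–H: 6 × 402 = 2412
  O=O: 3 × 517 = 1551
  Σ(broken) = 7187 kJ
Bonds formed (products):
  C≡N: 2 × 881 = 1762
  C–H: 2 × 403 = 806
  O–H: 12 × 446 = 5352
  Σ(formed) = 7920 kJ
ΔH = Σ(broken) − Σ(formed) = 7187 − 7920 = −733 kJ

ΔH ≈ −733 kJ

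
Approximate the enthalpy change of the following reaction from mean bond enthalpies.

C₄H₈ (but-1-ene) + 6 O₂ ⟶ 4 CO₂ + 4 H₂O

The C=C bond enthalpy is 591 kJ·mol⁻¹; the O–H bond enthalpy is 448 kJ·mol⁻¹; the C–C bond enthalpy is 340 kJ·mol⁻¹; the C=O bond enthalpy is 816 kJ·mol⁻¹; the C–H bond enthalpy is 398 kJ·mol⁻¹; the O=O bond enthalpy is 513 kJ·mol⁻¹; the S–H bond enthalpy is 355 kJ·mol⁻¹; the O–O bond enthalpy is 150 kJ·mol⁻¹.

Bonds broken (reactants):
  C–C: 2 × 340 = 680
  C–H: 8 × 398 = 3184
  C=C: 1 × 591 = 591
  O=O: 6 × 513 = 3078
  Σ(broken) = 7533 kJ
Bonds formed (products):
  C=O: 8 × 816 = 6528
  O–H: 8 × 448 = 3584
  Σ(formed) = 10112 kJ
ΔH = Σ(broken) − Σ(formed) = 7533 − 10112 = −2579 kJ

ΔH ≈ −2579 kJ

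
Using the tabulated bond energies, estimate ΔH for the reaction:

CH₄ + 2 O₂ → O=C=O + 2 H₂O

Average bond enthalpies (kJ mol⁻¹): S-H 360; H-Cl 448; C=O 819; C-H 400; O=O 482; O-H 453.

ΔH ≈ −886 kJ

Bonds broken (reactants):
  C-H: 4 × 400 = 1600
  O=O: 2 × 482 = 964
  Σ(broken) = 2564 kJ
Bonds formed (products):
  C=O: 2 × 819 = 1638
  O-H: 4 × 453 = 1812
  Σ(formed) = 3450 kJ
ΔH = Σ(broken) − Σ(formed) = 2564 − 3450 = −886 kJ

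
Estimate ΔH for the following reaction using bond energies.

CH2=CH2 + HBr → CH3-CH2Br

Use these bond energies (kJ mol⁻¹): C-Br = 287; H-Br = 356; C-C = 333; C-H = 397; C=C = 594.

Bonds broken (reactants):
  C-H: 4 × 397 = 1588
  C=C: 1 × 594 = 594
  H-Br: 1 × 356 = 356
  Σ(broken) = 2538 kJ
Bonds formed (products):
  C-Br: 1 × 287 = 287
  C-C: 1 × 333 = 333
  C-H: 5 × 397 = 1985
  Σ(formed) = 2605 kJ
ΔH = Σ(broken) − Σ(formed) = 2538 − 2605 = −67 kJ

ΔH ≈ −67 kJ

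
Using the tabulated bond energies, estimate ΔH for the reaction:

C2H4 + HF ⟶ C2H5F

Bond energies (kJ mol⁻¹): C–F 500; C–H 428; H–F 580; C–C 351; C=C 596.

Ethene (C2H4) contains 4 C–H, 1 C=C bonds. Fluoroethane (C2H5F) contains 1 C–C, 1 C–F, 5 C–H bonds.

ΔH ≈ −103 kJ

Bonds broken (reactants):
  C–H: 4 × 428 = 1712
  C=C: 1 × 596 = 596
  H–F: 1 × 580 = 580
  Σ(broken) = 2888 kJ
Bonds formed (products):
  C–C: 1 × 351 = 351
  C–F: 1 × 500 = 500
  C–H: 5 × 428 = 2140
  Σ(formed) = 2991 kJ
ΔH = Σ(broken) − Σ(formed) = 2888 − 2991 = −103 kJ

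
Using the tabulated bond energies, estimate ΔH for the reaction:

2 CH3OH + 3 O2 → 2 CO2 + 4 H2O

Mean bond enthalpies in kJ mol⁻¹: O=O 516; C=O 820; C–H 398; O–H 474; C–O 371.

Bonds broken (reactants):
  C–H: 6 × 398 = 2388
  C–O: 2 × 371 = 742
  O–H: 2 × 474 = 948
  O=O: 3 × 516 = 1548
  Σ(broken) = 5626 kJ
Bonds formed (products):
  C=O: 4 × 820 = 3280
  O–H: 8 × 474 = 3792
  Σ(formed) = 7072 kJ
ΔH = Σ(broken) − Σ(formed) = 5626 − 7072 = −1446 kJ

ΔH ≈ −1446 kJ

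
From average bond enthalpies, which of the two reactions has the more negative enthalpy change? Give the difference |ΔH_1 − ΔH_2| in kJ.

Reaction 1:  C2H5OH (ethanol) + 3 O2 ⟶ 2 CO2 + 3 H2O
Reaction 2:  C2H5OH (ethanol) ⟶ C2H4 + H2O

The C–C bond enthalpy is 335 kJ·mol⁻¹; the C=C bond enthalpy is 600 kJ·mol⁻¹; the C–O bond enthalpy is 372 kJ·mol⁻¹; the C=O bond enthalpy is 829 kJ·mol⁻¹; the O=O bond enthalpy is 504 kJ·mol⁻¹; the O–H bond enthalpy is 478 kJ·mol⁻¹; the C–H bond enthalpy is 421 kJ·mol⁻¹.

Reaction 1, by 1432 kJ

Reaction 1:
  Bonds broken (reactants):
    C–C: 1 × 335 = 335
    C–H: 5 × 421 = 2105
    C–O: 1 × 372 = 372
    O–H: 1 × 478 = 478
    O=O: 3 × 504 = 1512
    Σ(broken) = 4802 kJ
  Bonds formed (products):
    C=O: 4 × 829 = 3316
    O–H: 6 × 478 = 2868
    Σ(formed) = 6184 kJ
  ΔH_1 = 4802 − 6184 = −1382 kJ
Reaction 2:
  Bonds broken (reactants):
    C–C: 1 × 335 = 335
    C–H: 5 × 421 = 2105
    C–O: 1 × 372 = 372
    O–H: 1 × 478 = 478
    Σ(broken) = 3290 kJ
  Bonds formed (products):
    C–H: 4 × 421 = 1684
    C=C: 1 × 600 = 600
    O–H: 2 × 478 = 956
    Σ(formed) = 3240 kJ
  ΔH_2 = 3290 − 3240 = +50 kJ
ΔH_1 − ΔH_2 = −1432 kJ, so reaction 1 has the more negative ΔH; |ΔH_1 − ΔH_2| = 1432 kJ.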